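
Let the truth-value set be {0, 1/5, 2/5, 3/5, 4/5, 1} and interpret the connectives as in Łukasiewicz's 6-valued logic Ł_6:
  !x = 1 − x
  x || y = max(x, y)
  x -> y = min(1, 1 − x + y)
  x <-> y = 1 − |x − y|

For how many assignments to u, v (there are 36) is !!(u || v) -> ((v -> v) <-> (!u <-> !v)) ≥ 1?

value 1: 18 assignments (counts)
value 4/5: 6 assignments
value 3/5: 4 assignments
value 2/5: 4 assignments
value 1/5: 2 assignments
value 0: 2 assignments
So 18 of the 36 assignments meet the threshold.

18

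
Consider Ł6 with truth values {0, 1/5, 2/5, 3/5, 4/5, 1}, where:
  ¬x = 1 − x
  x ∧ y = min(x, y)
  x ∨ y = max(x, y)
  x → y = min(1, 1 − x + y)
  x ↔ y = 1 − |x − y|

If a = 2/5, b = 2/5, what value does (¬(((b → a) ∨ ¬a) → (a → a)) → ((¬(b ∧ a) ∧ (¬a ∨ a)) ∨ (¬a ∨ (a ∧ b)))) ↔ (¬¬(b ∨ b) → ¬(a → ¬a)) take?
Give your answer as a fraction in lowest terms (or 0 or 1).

b → a = 2/5 → 2/5 = 1
¬a = ¬2/5 = 3/5
(b → a) ∨ ¬a = 1 ∨ 3/5 = 1
a → a = 2/5 → 2/5 = 1
((b → a) ∨ ¬a) → (a → a) = 1 → 1 = 1
¬(((b → a) ∨ ¬a) → (a → a)) = ¬1 = 0
b ∧ a = 2/5 ∧ 2/5 = 2/5
¬(b ∧ a) = ¬2/5 = 3/5
¬a = ¬2/5 = 3/5
¬a ∨ a = 3/5 ∨ 2/5 = 3/5
¬(b ∧ a) ∧ (¬a ∨ a) = 3/5 ∧ 3/5 = 3/5
¬a = ¬2/5 = 3/5
a ∧ b = 2/5 ∧ 2/5 = 2/5
¬a ∨ (a ∧ b) = 3/5 ∨ 2/5 = 3/5
(¬(b ∧ a) ∧ (¬a ∨ a)) ∨ (¬a ∨ (a ∧ b)) = 3/5 ∨ 3/5 = 3/5
¬(((b → a) ∨ ¬a) → (a → a)) → ((¬(b ∧ a) ∧ (¬a ∨ a)) ∨ (¬a ∨ (a ∧ b))) = 0 → 3/5 = 1
b ∨ b = 2/5 ∨ 2/5 = 2/5
¬(b ∨ b) = ¬2/5 = 3/5
¬¬(b ∨ b) = ¬3/5 = 2/5
¬a = ¬2/5 = 3/5
a → ¬a = 2/5 → 3/5 = 1
¬(a → ¬a) = ¬1 = 0
¬¬(b ∨ b) → ¬(a → ¬a) = 2/5 → 0 = 3/5
(¬(((b → a) ∨ ¬a) → (a → a)) → ((¬(b ∧ a) ∧ (¬a ∨ a)) ∨ (¬a ∨ (a ∧ b)))) ↔ (¬¬(b ∨ b) → ¬(a → ¬a)) = 1 ↔ 3/5 = 3/5

3/5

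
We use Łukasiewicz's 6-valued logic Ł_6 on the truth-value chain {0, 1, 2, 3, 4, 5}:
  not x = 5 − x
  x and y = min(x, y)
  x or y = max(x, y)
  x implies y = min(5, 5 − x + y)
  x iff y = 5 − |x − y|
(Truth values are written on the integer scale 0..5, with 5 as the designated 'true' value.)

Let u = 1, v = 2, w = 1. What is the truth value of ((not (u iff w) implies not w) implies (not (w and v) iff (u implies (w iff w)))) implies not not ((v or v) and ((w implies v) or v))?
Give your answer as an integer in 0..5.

3

u iff w = 1 iff 1 = 5
not (u iff w) = not 5 = 0
not w = not 1 = 4
not (u iff w) implies not w = 0 implies 4 = 5
w and v = 1 and 2 = 1
not (w and v) = not 1 = 4
w iff w = 1 iff 1 = 5
u implies (w iff w) = 1 implies 5 = 5
not (w and v) iff (u implies (w iff w)) = 4 iff 5 = 4
(not (u iff w) implies not w) implies (not (w and v) iff (u implies (w iff w))) = 5 implies 4 = 4
v or v = 2 or 2 = 2
w implies v = 1 implies 2 = 5
(w implies v) or v = 5 or 2 = 5
(v or v) and ((w implies v) or v) = 2 and 5 = 2
not ((v or v) and ((w implies v) or v)) = not 2 = 3
not not ((v or v) and ((w implies v) or v)) = not 3 = 2
((not (u iff w) implies not w) implies (not (w and v) iff (u implies (w iff w)))) implies not not ((v or v) and ((w implies v) or v)) = 4 implies 2 = 3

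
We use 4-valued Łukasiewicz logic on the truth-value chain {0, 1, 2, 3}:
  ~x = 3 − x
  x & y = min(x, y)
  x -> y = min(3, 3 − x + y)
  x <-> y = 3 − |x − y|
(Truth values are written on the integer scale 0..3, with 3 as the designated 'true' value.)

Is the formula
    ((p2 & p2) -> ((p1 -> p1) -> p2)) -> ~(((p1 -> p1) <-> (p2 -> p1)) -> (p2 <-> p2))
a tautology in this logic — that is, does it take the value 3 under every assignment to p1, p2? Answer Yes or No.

No

Counterexample: take p1 = 0, p2 = 0.
p2 & p2 = 0 & 0 = 0
p1 -> p1 = 0 -> 0 = 3
(p1 -> p1) -> p2 = 3 -> 0 = 0
(p2 & p2) -> ((p1 -> p1) -> p2) = 0 -> 0 = 3
p1 -> p1 = 0 -> 0 = 3
p2 -> p1 = 0 -> 0 = 3
(p1 -> p1) <-> (p2 -> p1) = 3 <-> 3 = 3
p2 <-> p2 = 0 <-> 0 = 3
((p1 -> p1) <-> (p2 -> p1)) -> (p2 <-> p2) = 3 -> 3 = 3
~(((p1 -> p1) <-> (p2 -> p1)) -> (p2 <-> p2)) = ~3 = 0
((p2 & p2) -> ((p1 -> p1) -> p2)) -> ~(((p1 -> p1) <-> (p2 -> p1)) -> (p2 <-> p2)) = 3 -> 0 = 0
This gives 0 ≠ 3.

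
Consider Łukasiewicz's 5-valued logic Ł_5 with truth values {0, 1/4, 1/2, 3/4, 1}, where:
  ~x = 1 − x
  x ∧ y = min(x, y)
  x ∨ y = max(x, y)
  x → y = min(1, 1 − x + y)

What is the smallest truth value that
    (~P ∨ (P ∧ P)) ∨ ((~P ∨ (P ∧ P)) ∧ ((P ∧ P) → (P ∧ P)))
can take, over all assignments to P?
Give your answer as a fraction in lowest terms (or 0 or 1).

Take P = 1/2:
~P = ~1/2 = 1/2
P ∧ P = 1/2 ∧ 1/2 = 1/2
~P ∨ (P ∧ P) = 1/2 ∨ 1/2 = 1/2
~P = ~1/2 = 1/2
P ∧ P = 1/2 ∧ 1/2 = 1/2
~P ∨ (P ∧ P) = 1/2 ∨ 1/2 = 1/2
P ∧ P = 1/2 ∧ 1/2 = 1/2
P ∧ P = 1/2 ∧ 1/2 = 1/2
(P ∧ P) → (P ∧ P) = 1/2 → 1/2 = 1
(~P ∨ (P ∧ P)) ∧ ((P ∧ P) → (P ∧ P)) = 1/2 ∧ 1 = 1/2
(~P ∨ (P ∧ P)) ∨ ((~P ∨ (P ∧ P)) ∧ ((P ∧ P) → (P ∧ P))) = 1/2 ∨ 1/2 = 1/2
No assignment yields a value below 1/2, so this is the minimum.

1/2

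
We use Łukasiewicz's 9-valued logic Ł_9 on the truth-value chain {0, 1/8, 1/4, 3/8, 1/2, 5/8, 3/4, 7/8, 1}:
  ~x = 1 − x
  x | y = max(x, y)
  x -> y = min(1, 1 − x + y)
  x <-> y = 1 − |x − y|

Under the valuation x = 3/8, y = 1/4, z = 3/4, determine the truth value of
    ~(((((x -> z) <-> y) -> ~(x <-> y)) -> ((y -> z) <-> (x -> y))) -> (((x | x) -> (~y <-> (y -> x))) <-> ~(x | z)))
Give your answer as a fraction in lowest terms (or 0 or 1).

x -> z = 3/8 -> 3/4 = 1
(x -> z) <-> y = 1 <-> 1/4 = 1/4
x <-> y = 3/8 <-> 1/4 = 7/8
~(x <-> y) = ~7/8 = 1/8
((x -> z) <-> y) -> ~(x <-> y) = 1/4 -> 1/8 = 7/8
y -> z = 1/4 -> 3/4 = 1
x -> y = 3/8 -> 1/4 = 7/8
(y -> z) <-> (x -> y) = 1 <-> 7/8 = 7/8
(((x -> z) <-> y) -> ~(x <-> y)) -> ((y -> z) <-> (x -> y)) = 7/8 -> 7/8 = 1
x | x = 3/8 | 3/8 = 3/8
~y = ~1/4 = 3/4
y -> x = 1/4 -> 3/8 = 1
~y <-> (y -> x) = 3/4 <-> 1 = 3/4
(x | x) -> (~y <-> (y -> x)) = 3/8 -> 3/4 = 1
x | z = 3/8 | 3/4 = 3/4
~(x | z) = ~3/4 = 1/4
((x | x) -> (~y <-> (y -> x))) <-> ~(x | z) = 1 <-> 1/4 = 1/4
((((x -> z) <-> y) -> ~(x <-> y)) -> ((y -> z) <-> (x -> y))) -> (((x | x) -> (~y <-> (y -> x))) <-> ~(x | z)) = 1 -> 1/4 = 1/4
~(((((x -> z) <-> y) -> ~(x <-> y)) -> ((y -> z) <-> (x -> y))) -> (((x | x) -> (~y <-> (y -> x))) <-> ~(x | z))) = ~1/4 = 3/4

3/4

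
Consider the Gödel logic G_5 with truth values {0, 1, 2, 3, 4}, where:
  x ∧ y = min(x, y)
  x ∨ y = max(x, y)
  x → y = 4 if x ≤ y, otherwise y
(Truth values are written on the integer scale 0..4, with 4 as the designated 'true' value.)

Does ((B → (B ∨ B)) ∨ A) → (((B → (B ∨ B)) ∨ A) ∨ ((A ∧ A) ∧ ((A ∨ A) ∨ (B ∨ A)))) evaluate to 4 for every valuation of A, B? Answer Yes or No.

At A = 1, B = 2, for instance:
B ∨ B = 2 ∨ 2 = 2
B → (B ∨ B) = 2 → 2 = 4
(B → (B ∨ B)) ∨ A = 4 ∨ 1 = 4
A ∧ A = 1 ∧ 1 = 1
A ∨ A = 1 ∨ 1 = 1
B ∨ A = 2 ∨ 1 = 2
(A ∨ A) ∨ (B ∨ A) = 1 ∨ 2 = 2
(A ∧ A) ∧ ((A ∨ A) ∨ (B ∨ A)) = 1 ∧ 2 = 1
((B → (B ∨ B)) ∨ A) ∨ ((A ∧ A) ∧ ((A ∨ A) ∨ (B ∨ A))) = 4 ∨ 1 = 4
((B → (B ∨ B)) ∨ A) → (((B → (B ∨ B)) ∨ A) ∨ ((A ∧ A) ∧ ((A ∨ A) ∨ (B ∨ A)))) = 4 → 4 = 4
and checking the remaining 24 assignments likewise gives ≥ 4 in every case.

Yes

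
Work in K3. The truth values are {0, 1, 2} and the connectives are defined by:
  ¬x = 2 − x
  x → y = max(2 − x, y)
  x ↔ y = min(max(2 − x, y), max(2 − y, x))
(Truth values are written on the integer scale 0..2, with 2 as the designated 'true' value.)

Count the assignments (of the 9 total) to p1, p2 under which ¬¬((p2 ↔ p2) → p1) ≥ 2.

3

p1 = 0, p2 = 0 ↦ 0  <
p1 = 0, p2 = 1 ↦ 1  <
p1 = 0, p2 = 2 ↦ 0  <
p1 = 1, p2 = 0 ↦ 1  <
p1 = 1, p2 = 1 ↦ 1  <
p1 = 1, p2 = 2 ↦ 1  <
p1 = 2, p2 = 0 ↦ 2  ≥
p1 = 2, p2 = 1 ↦ 2  ≥
p1 = 2, p2 = 2 ↦ 2  ≥
So 3 of the 9 assignments meet the threshold.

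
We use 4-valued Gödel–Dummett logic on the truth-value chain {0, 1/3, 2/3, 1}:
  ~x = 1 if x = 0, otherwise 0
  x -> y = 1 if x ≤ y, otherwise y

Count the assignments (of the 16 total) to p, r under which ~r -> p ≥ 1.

p = 0, r = 0 ↦ 0  <
p = 0, r = 1/3 ↦ 1  ≥
p = 0, r = 2/3 ↦ 1  ≥
p = 0, r = 1 ↦ 1  ≥
p = 1/3, r = 0 ↦ 1/3  <
p = 1/3, r = 1/3 ↦ 1  ≥
p = 1/3, r = 2/3 ↦ 1  ≥
p = 1/3, r = 1 ↦ 1  ≥
p = 2/3, r = 0 ↦ 2/3  <
p = 2/3, r = 1/3 ↦ 1  ≥
p = 2/3, r = 2/3 ↦ 1  ≥
p = 2/3, r = 1 ↦ 1  ≥
p = 1, r = 0 ↦ 1  ≥
p = 1, r = 1/3 ↦ 1  ≥
p = 1, r = 2/3 ↦ 1  ≥
p = 1, r = 1 ↦ 1  ≥
So 13 of the 16 assignments meet the threshold.

13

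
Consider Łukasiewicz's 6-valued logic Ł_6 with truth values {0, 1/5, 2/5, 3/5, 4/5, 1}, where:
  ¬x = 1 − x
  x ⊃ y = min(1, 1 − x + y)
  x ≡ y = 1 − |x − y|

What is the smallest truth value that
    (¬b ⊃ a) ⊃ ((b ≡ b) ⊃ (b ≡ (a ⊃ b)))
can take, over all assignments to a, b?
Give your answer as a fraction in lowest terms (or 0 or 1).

3/5

Take a = 2/5, b = 2/5:
¬b = ¬2/5 = 3/5
¬b ⊃ a = 3/5 ⊃ 2/5 = 4/5
b ≡ b = 2/5 ≡ 2/5 = 1
a ⊃ b = 2/5 ⊃ 2/5 = 1
b ≡ (a ⊃ b) = 2/5 ≡ 1 = 2/5
(b ≡ b) ⊃ (b ≡ (a ⊃ b)) = 1 ⊃ 2/5 = 2/5
(¬b ⊃ a) ⊃ ((b ≡ b) ⊃ (b ≡ (a ⊃ b))) = 4/5 ⊃ 2/5 = 3/5
No assignment yields a value below 3/5, so this is the minimum.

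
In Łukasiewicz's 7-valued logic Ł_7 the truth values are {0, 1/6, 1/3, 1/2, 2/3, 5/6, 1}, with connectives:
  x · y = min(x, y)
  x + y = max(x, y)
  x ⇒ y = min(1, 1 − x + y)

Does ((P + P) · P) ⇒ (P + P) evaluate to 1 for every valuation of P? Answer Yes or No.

P = 0 ↦ 1
P = 1/6 ↦ 1
P = 1/3 ↦ 1
P = 1/2 ↦ 1
P = 2/3 ↦ 1
P = 5/6 ↦ 1
P = 1 ↦ 1
Every assignment gives a value ≥ 1.

Yes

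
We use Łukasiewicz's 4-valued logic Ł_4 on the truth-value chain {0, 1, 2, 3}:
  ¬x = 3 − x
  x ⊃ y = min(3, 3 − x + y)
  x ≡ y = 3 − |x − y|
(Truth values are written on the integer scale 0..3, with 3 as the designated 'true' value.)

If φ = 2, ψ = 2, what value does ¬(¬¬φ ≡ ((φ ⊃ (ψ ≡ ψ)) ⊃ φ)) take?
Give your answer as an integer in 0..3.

0

¬φ = ¬2 = 1
¬¬φ = ¬1 = 2
ψ ≡ ψ = 2 ≡ 2 = 3
φ ⊃ (ψ ≡ ψ) = 2 ⊃ 3 = 3
(φ ⊃ (ψ ≡ ψ)) ⊃ φ = 3 ⊃ 2 = 2
¬¬φ ≡ ((φ ⊃ (ψ ≡ ψ)) ⊃ φ) = 2 ≡ 2 = 3
¬(¬¬φ ≡ ((φ ⊃ (ψ ≡ ψ)) ⊃ φ)) = ¬3 = 0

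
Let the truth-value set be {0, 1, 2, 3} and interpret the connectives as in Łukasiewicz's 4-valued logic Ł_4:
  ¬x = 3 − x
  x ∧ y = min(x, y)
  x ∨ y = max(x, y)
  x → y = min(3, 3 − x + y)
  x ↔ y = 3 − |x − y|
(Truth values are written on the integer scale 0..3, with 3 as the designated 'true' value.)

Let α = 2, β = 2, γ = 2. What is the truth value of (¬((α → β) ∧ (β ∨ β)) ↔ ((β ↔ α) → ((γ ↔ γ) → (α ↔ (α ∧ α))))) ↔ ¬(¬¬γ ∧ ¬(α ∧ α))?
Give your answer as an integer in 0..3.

α → β = 2 → 2 = 3
β ∨ β = 2 ∨ 2 = 2
(α → β) ∧ (β ∨ β) = 3 ∧ 2 = 2
¬((α → β) ∧ (β ∨ β)) = ¬2 = 1
β ↔ α = 2 ↔ 2 = 3
γ ↔ γ = 2 ↔ 2 = 3
α ∧ α = 2 ∧ 2 = 2
α ↔ (α ∧ α) = 2 ↔ 2 = 3
(γ ↔ γ) → (α ↔ (α ∧ α)) = 3 → 3 = 3
(β ↔ α) → ((γ ↔ γ) → (α ↔ (α ∧ α))) = 3 → 3 = 3
¬((α → β) ∧ (β ∨ β)) ↔ ((β ↔ α) → ((γ ↔ γ) → (α ↔ (α ∧ α)))) = 1 ↔ 3 = 1
¬γ = ¬2 = 1
¬¬γ = ¬1 = 2
α ∧ α = 2 ∧ 2 = 2
¬(α ∧ α) = ¬2 = 1
¬¬γ ∧ ¬(α ∧ α) = 2 ∧ 1 = 1
¬(¬¬γ ∧ ¬(α ∧ α)) = ¬1 = 2
(¬((α → β) ∧ (β ∨ β)) ↔ ((β ↔ α) → ((γ ↔ γ) → (α ↔ (α ∧ α))))) ↔ ¬(¬¬γ ∧ ¬(α ∧ α)) = 1 ↔ 2 = 2

2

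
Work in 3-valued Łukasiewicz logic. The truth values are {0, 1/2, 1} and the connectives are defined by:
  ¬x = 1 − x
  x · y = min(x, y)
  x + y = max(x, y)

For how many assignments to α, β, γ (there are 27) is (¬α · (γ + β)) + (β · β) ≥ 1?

11

value 1: 11 assignments (counts)
value 1/2: 11 assignments
value 0: 5 assignments
So 11 of the 27 assignments meet the threshold.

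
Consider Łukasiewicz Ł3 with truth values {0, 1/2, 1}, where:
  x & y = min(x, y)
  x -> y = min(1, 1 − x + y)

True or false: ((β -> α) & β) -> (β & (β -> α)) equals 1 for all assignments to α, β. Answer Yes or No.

α = 0, β = 0 ↦ 1
α = 0, β = 1/2 ↦ 1
α = 0, β = 1 ↦ 1
α = 1/2, β = 0 ↦ 1
α = 1/2, β = 1/2 ↦ 1
α = 1/2, β = 1 ↦ 1
α = 1, β = 0 ↦ 1
α = 1, β = 1/2 ↦ 1
α = 1, β = 1 ↦ 1
Every assignment gives a value ≥ 1.

Yes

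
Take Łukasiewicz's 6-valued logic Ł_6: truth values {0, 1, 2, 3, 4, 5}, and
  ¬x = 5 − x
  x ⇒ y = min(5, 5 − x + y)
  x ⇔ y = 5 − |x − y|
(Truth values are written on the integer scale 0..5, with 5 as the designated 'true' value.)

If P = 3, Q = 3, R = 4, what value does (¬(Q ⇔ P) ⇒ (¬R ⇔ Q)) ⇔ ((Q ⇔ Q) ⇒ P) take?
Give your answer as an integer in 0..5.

Q ⇔ P = 3 ⇔ 3 = 5
¬(Q ⇔ P) = ¬5 = 0
¬R = ¬4 = 1
¬R ⇔ Q = 1 ⇔ 3 = 3
¬(Q ⇔ P) ⇒ (¬R ⇔ Q) = 0 ⇒ 3 = 5
Q ⇔ Q = 3 ⇔ 3 = 5
(Q ⇔ Q) ⇒ P = 5 ⇒ 3 = 3
(¬(Q ⇔ P) ⇒ (¬R ⇔ Q)) ⇔ ((Q ⇔ Q) ⇒ P) = 5 ⇔ 3 = 3

3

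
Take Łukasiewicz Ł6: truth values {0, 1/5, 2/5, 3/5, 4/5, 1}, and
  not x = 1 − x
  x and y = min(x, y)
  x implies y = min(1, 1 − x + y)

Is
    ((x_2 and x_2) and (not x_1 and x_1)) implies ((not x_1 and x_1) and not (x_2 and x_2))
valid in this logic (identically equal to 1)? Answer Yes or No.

Counterexample: take x_1 = 1/5, x_2 = 1.
x_2 and x_2 = 1 and 1 = 1
not x_1 = not 1/5 = 4/5
not x_1 and x_1 = 4/5 and 1/5 = 1/5
(x_2 and x_2) and (not x_1 and x_1) = 1 and 1/5 = 1/5
not x_1 = not 1/5 = 4/5
not x_1 and x_1 = 4/5 and 1/5 = 1/5
x_2 and x_2 = 1 and 1 = 1
not (x_2 and x_2) = not 1 = 0
(not x_1 and x_1) and not (x_2 and x_2) = 1/5 and 0 = 0
((x_2 and x_2) and (not x_1 and x_1)) implies ((not x_1 and x_1) and not (x_2 and x_2)) = 1/5 implies 0 = 4/5
This gives 4/5 ≠ 1.

No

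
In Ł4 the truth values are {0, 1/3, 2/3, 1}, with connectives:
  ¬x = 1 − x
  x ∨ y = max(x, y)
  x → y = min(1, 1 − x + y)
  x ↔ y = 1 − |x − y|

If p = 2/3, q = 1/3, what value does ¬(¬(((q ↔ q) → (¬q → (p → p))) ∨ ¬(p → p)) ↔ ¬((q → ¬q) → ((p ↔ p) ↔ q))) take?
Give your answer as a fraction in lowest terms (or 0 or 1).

q ↔ q = 1/3 ↔ 1/3 = 1
¬q = ¬1/3 = 2/3
p → p = 2/3 → 2/3 = 1
¬q → (p → p) = 2/3 → 1 = 1
(q ↔ q) → (¬q → (p → p)) = 1 → 1 = 1
p → p = 2/3 → 2/3 = 1
¬(p → p) = ¬1 = 0
((q ↔ q) → (¬q → (p → p))) ∨ ¬(p → p) = 1 ∨ 0 = 1
¬(((q ↔ q) → (¬q → (p → p))) ∨ ¬(p → p)) = ¬1 = 0
¬q = ¬1/3 = 2/3
q → ¬q = 1/3 → 2/3 = 1
p ↔ p = 2/3 ↔ 2/3 = 1
(p ↔ p) ↔ q = 1 ↔ 1/3 = 1/3
(q → ¬q) → ((p ↔ p) ↔ q) = 1 → 1/3 = 1/3
¬((q → ¬q) → ((p ↔ p) ↔ q)) = ¬1/3 = 2/3
¬(((q ↔ q) → (¬q → (p → p))) ∨ ¬(p → p)) ↔ ¬((q → ¬q) → ((p ↔ p) ↔ q)) = 0 ↔ 2/3 = 1/3
¬(¬(((q ↔ q) → (¬q → (p → p))) ∨ ¬(p → p)) ↔ ¬((q → ¬q) → ((p ↔ p) ↔ q))) = ¬1/3 = 2/3

2/3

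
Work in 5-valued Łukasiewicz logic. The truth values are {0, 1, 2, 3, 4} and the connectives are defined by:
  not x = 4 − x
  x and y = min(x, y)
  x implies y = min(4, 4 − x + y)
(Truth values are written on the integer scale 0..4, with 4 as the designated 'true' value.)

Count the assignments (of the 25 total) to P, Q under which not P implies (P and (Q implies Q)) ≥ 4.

value 4: 15 assignments (counts)
value 2: 5 assignments
value 0: 5 assignments
So 15 of the 25 assignments meet the threshold.

15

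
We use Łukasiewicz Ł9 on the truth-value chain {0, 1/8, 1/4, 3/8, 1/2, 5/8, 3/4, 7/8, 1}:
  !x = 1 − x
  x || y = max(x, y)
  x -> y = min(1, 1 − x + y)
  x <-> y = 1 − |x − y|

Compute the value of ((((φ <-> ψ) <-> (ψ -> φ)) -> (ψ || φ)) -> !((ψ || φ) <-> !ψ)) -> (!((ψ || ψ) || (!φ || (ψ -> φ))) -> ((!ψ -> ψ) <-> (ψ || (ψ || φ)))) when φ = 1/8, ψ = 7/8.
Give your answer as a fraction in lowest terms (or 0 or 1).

φ <-> ψ = 1/8 <-> 7/8 = 1/4
ψ -> φ = 7/8 -> 1/8 = 1/4
(φ <-> ψ) <-> (ψ -> φ) = 1/4 <-> 1/4 = 1
ψ || φ = 7/8 || 1/8 = 7/8
((φ <-> ψ) <-> (ψ -> φ)) -> (ψ || φ) = 1 -> 7/8 = 7/8
ψ || φ = 7/8 || 1/8 = 7/8
!ψ = !7/8 = 1/8
(ψ || φ) <-> !ψ = 7/8 <-> 1/8 = 1/4
!((ψ || φ) <-> !ψ) = !1/4 = 3/4
(((φ <-> ψ) <-> (ψ -> φ)) -> (ψ || φ)) -> !((ψ || φ) <-> !ψ) = 7/8 -> 3/4 = 7/8
ψ || ψ = 7/8 || 7/8 = 7/8
!φ = !1/8 = 7/8
ψ -> φ = 7/8 -> 1/8 = 1/4
!φ || (ψ -> φ) = 7/8 || 1/4 = 7/8
(ψ || ψ) || (!φ || (ψ -> φ)) = 7/8 || 7/8 = 7/8
!((ψ || ψ) || (!φ || (ψ -> φ))) = !7/8 = 1/8
!ψ = !7/8 = 1/8
!ψ -> ψ = 1/8 -> 7/8 = 1
ψ || φ = 7/8 || 1/8 = 7/8
ψ || (ψ || φ) = 7/8 || 7/8 = 7/8
(!ψ -> ψ) <-> (ψ || (ψ || φ)) = 1 <-> 7/8 = 7/8
!((ψ || ψ) || (!φ || (ψ -> φ))) -> ((!ψ -> ψ) <-> (ψ || (ψ || φ))) = 1/8 -> 7/8 = 1
((((φ <-> ψ) <-> (ψ -> φ)) -> (ψ || φ)) -> !((ψ || φ) <-> !ψ)) -> (!((ψ || ψ) || (!φ || (ψ -> φ))) -> ((!ψ -> ψ) <-> (ψ || (ψ || φ)))) = 7/8 -> 1 = 1

1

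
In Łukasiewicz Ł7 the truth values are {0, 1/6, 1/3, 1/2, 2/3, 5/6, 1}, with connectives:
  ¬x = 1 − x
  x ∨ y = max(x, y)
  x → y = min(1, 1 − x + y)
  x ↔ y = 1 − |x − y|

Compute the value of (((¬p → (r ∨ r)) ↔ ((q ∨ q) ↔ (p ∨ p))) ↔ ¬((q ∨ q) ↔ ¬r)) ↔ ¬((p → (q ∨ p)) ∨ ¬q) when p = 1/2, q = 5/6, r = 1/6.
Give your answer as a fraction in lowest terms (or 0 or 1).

1

¬p = ¬1/2 = 1/2
r ∨ r = 1/6 ∨ 1/6 = 1/6
¬p → (r ∨ r) = 1/2 → 1/6 = 2/3
q ∨ q = 5/6 ∨ 5/6 = 5/6
p ∨ p = 1/2 ∨ 1/2 = 1/2
(q ∨ q) ↔ (p ∨ p) = 5/6 ↔ 1/2 = 2/3
(¬p → (r ∨ r)) ↔ ((q ∨ q) ↔ (p ∨ p)) = 2/3 ↔ 2/3 = 1
q ∨ q = 5/6 ∨ 5/6 = 5/6
¬r = ¬1/6 = 5/6
(q ∨ q) ↔ ¬r = 5/6 ↔ 5/6 = 1
¬((q ∨ q) ↔ ¬r) = ¬1 = 0
((¬p → (r ∨ r)) ↔ ((q ∨ q) ↔ (p ∨ p))) ↔ ¬((q ∨ q) ↔ ¬r) = 1 ↔ 0 = 0
q ∨ p = 5/6 ∨ 1/2 = 5/6
p → (q ∨ p) = 1/2 → 5/6 = 1
¬q = ¬5/6 = 1/6
(p → (q ∨ p)) ∨ ¬q = 1 ∨ 1/6 = 1
¬((p → (q ∨ p)) ∨ ¬q) = ¬1 = 0
(((¬p → (r ∨ r)) ↔ ((q ∨ q) ↔ (p ∨ p))) ↔ ¬((q ∨ q) ↔ ¬r)) ↔ ¬((p → (q ∨ p)) ∨ ¬q) = 0 ↔ 0 = 1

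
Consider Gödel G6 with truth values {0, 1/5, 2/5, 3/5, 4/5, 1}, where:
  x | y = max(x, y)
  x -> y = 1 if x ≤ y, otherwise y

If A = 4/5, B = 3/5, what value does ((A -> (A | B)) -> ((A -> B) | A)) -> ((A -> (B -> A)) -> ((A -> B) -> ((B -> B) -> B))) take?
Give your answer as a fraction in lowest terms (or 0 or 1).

A | B = 4/5 | 3/5 = 4/5
A -> (A | B) = 4/5 -> 4/5 = 1
A -> B = 4/5 -> 3/5 = 3/5
(A -> B) | A = 3/5 | 4/5 = 4/5
(A -> (A | B)) -> ((A -> B) | A) = 1 -> 4/5 = 4/5
B -> A = 3/5 -> 4/5 = 1
A -> (B -> A) = 4/5 -> 1 = 1
A -> B = 4/5 -> 3/5 = 3/5
B -> B = 3/5 -> 3/5 = 1
(B -> B) -> B = 1 -> 3/5 = 3/5
(A -> B) -> ((B -> B) -> B) = 3/5 -> 3/5 = 1
(A -> (B -> A)) -> ((A -> B) -> ((B -> B) -> B)) = 1 -> 1 = 1
((A -> (A | B)) -> ((A -> B) | A)) -> ((A -> (B -> A)) -> ((A -> B) -> ((B -> B) -> B))) = 4/5 -> 1 = 1

1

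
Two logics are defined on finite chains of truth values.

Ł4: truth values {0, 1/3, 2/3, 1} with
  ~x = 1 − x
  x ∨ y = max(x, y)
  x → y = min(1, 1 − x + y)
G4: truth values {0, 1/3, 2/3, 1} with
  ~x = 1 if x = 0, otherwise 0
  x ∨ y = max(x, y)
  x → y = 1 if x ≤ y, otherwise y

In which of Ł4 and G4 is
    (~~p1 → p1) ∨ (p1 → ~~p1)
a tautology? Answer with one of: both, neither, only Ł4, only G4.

In Ł4: every assignment gives 1 — tautology.
In G4: every assignment gives 1 — tautology.

both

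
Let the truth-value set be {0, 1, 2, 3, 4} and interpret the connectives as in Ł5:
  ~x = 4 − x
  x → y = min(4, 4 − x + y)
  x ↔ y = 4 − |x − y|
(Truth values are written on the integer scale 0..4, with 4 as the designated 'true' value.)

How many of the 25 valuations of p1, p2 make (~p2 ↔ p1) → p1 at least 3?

value 4: 13 assignments (counts)
value 3: 5 assignments (counts)
value 2: 4 assignments
value 1: 2 assignments
value 0: 1 assignment
So 18 of the 25 assignments meet the threshold.

18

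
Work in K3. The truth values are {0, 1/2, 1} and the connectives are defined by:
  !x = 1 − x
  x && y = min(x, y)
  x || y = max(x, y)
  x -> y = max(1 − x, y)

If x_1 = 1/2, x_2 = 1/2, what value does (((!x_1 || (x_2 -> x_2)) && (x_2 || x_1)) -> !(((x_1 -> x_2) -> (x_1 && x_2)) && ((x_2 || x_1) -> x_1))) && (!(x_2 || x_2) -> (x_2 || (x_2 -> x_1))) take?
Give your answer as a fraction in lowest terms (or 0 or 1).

!x_1 = !1/2 = 1/2
x_2 -> x_2 = 1/2 -> 1/2 = 1/2
!x_1 || (x_2 -> x_2) = 1/2 || 1/2 = 1/2
x_2 || x_1 = 1/2 || 1/2 = 1/2
(!x_1 || (x_2 -> x_2)) && (x_2 || x_1) = 1/2 && 1/2 = 1/2
x_1 -> x_2 = 1/2 -> 1/2 = 1/2
x_1 && x_2 = 1/2 && 1/2 = 1/2
(x_1 -> x_2) -> (x_1 && x_2) = 1/2 -> 1/2 = 1/2
x_2 || x_1 = 1/2 || 1/2 = 1/2
(x_2 || x_1) -> x_1 = 1/2 -> 1/2 = 1/2
((x_1 -> x_2) -> (x_1 && x_2)) && ((x_2 || x_1) -> x_1) = 1/2 && 1/2 = 1/2
!(((x_1 -> x_2) -> (x_1 && x_2)) && ((x_2 || x_1) -> x_1)) = !1/2 = 1/2
((!x_1 || (x_2 -> x_2)) && (x_2 || x_1)) -> !(((x_1 -> x_2) -> (x_1 && x_2)) && ((x_2 || x_1) -> x_1)) = 1/2 -> 1/2 = 1/2
x_2 || x_2 = 1/2 || 1/2 = 1/2
!(x_2 || x_2) = !1/2 = 1/2
x_2 -> x_1 = 1/2 -> 1/2 = 1/2
x_2 || (x_2 -> x_1) = 1/2 || 1/2 = 1/2
!(x_2 || x_2) -> (x_2 || (x_2 -> x_1)) = 1/2 -> 1/2 = 1/2
(((!x_1 || (x_2 -> x_2)) && (x_2 || x_1)) -> !(((x_1 -> x_2) -> (x_1 && x_2)) && ((x_2 || x_1) -> x_1))) && (!(x_2 || x_2) -> (x_2 || (x_2 -> x_1))) = 1/2 && 1/2 = 1/2

1/2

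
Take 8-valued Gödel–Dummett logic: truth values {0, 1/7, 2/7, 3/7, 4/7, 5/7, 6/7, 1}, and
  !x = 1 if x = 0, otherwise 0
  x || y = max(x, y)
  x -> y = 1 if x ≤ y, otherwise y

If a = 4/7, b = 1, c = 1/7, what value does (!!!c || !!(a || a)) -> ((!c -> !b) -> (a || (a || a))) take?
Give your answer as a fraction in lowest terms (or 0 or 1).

4/7

!c = !1/7 = 0
!!c = !0 = 1
!!!c = !1 = 0
a || a = 4/7 || 4/7 = 4/7
!(a || a) = !4/7 = 0
!!(a || a) = !0 = 1
!!!c || !!(a || a) = 0 || 1 = 1
!c = !1/7 = 0
!b = !1 = 0
!c -> !b = 0 -> 0 = 1
a || a = 4/7 || 4/7 = 4/7
a || (a || a) = 4/7 || 4/7 = 4/7
(!c -> !b) -> (a || (a || a)) = 1 -> 4/7 = 4/7
(!!!c || !!(a || a)) -> ((!c -> !b) -> (a || (a || a))) = 1 -> 4/7 = 4/7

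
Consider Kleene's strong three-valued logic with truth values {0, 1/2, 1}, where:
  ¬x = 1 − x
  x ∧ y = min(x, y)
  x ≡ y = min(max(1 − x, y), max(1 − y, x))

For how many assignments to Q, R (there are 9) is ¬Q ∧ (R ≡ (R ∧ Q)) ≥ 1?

Q = 0, R = 0 ↦ 1  ≥
Q = 0, R = 1/2 ↦ 1/2  <
Q = 0, R = 1 ↦ 0  <
Q = 1/2, R = 0 ↦ 1/2  <
Q = 1/2, R = 1/2 ↦ 1/2  <
Q = 1/2, R = 1 ↦ 1/2  <
Q = 1, R = 0 ↦ 0  <
Q = 1, R = 1/2 ↦ 0  <
Q = 1, R = 1 ↦ 0  <
So 1 of the 9 assignments meets the threshold.

1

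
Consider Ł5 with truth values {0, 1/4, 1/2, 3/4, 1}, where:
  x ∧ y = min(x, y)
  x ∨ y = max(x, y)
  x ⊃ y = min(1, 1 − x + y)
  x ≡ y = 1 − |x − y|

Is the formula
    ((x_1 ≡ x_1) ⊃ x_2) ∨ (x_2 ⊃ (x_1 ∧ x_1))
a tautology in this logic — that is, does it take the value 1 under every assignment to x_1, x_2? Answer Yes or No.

No

Counterexample: take x_1 = 0, x_2 = 1/4.
x_1 ≡ x_1 = 0 ≡ 0 = 1
(x_1 ≡ x_1) ⊃ x_2 = 1 ⊃ 1/4 = 1/4
x_1 ∧ x_1 = 0 ∧ 0 = 0
x_2 ⊃ (x_1 ∧ x_1) = 1/4 ⊃ 0 = 3/4
((x_1 ≡ x_1) ⊃ x_2) ∨ (x_2 ⊃ (x_1 ∧ x_1)) = 1/4 ∨ 3/4 = 3/4
This gives 3/4 ≠ 1.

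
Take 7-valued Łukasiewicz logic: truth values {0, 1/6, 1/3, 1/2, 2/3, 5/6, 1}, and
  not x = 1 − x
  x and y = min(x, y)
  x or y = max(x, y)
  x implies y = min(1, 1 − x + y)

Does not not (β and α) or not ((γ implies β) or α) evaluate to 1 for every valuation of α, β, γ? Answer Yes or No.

No

Counterexample: take α = 0, β = 0, γ = 0.
β and α = 0 and 0 = 0
not (β and α) = not 0 = 1
not not (β and α) = not 1 = 0
γ implies β = 0 implies 0 = 1
(γ implies β) or α = 1 or 0 = 1
not ((γ implies β) or α) = not 1 = 0
not not (β and α) or not ((γ implies β) or α) = 0 or 0 = 0
This gives 0 ≠ 1.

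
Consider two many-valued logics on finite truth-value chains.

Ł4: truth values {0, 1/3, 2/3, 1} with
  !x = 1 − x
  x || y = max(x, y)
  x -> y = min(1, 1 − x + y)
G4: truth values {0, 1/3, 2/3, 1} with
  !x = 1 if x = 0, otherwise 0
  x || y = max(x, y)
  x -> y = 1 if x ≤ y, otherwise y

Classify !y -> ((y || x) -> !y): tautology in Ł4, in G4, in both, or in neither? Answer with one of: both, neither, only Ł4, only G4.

In Ł4: every assignment gives 1 — tautology.
In G4: every assignment gives 1 — tautology.

both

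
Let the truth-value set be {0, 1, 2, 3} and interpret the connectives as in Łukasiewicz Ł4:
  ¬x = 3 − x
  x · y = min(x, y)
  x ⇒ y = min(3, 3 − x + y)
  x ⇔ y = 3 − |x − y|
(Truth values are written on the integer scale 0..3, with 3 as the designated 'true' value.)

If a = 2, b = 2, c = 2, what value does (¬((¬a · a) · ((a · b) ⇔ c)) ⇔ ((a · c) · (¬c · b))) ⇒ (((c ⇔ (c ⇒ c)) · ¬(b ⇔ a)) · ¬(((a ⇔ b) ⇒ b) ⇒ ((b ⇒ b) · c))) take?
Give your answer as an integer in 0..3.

1

¬a = ¬2 = 1
¬a · a = 1 · 2 = 1
a · b = 2 · 2 = 2
(a · b) ⇔ c = 2 ⇔ 2 = 3
(¬a · a) · ((a · b) ⇔ c) = 1 · 3 = 1
¬((¬a · a) · ((a · b) ⇔ c)) = ¬1 = 2
a · c = 2 · 2 = 2
¬c = ¬2 = 1
¬c · b = 1 · 2 = 1
(a · c) · (¬c · b) = 2 · 1 = 1
¬((¬a · a) · ((a · b) ⇔ c)) ⇔ ((a · c) · (¬c · b)) = 2 ⇔ 1 = 2
c ⇒ c = 2 ⇒ 2 = 3
c ⇔ (c ⇒ c) = 2 ⇔ 3 = 2
b ⇔ a = 2 ⇔ 2 = 3
¬(b ⇔ a) = ¬3 = 0
(c ⇔ (c ⇒ c)) · ¬(b ⇔ a) = 2 · 0 = 0
a ⇔ b = 2 ⇔ 2 = 3
(a ⇔ b) ⇒ b = 3 ⇒ 2 = 2
b ⇒ b = 2 ⇒ 2 = 3
(b ⇒ b) · c = 3 · 2 = 2
((a ⇔ b) ⇒ b) ⇒ ((b ⇒ b) · c) = 2 ⇒ 2 = 3
¬(((a ⇔ b) ⇒ b) ⇒ ((b ⇒ b) · c)) = ¬3 = 0
((c ⇔ (c ⇒ c)) · ¬(b ⇔ a)) · ¬(((a ⇔ b) ⇒ b) ⇒ ((b ⇒ b) · c)) = 0 · 0 = 0
(¬((¬a · a) · ((a · b) ⇔ c)) ⇔ ((a · c) · (¬c · b))) ⇒ (((c ⇔ (c ⇒ c)) · ¬(b ⇔ a)) · ¬(((a ⇔ b) ⇒ b) ⇒ ((b ⇒ b) · c))) = 2 ⇒ 0 = 1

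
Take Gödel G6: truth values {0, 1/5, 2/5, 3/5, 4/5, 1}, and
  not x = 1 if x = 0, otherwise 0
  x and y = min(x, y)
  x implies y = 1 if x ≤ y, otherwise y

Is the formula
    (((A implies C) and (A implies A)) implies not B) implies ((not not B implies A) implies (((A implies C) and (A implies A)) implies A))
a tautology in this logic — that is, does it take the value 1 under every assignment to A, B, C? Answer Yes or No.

Counterexample: take A = 0, B = 0, C = 0.
A implies C = 0 implies 0 = 1
A implies A = 0 implies 0 = 1
(A implies C) and (A implies A) = 1 and 1 = 1
not B = not 0 = 1
((A implies C) and (A implies A)) implies not B = 1 implies 1 = 1
not B = not 0 = 1
not not B = not 1 = 0
not not B implies A = 0 implies 0 = 1
A implies C = 0 implies 0 = 1
A implies A = 0 implies 0 = 1
(A implies C) and (A implies A) = 1 and 1 = 1
((A implies C) and (A implies A)) implies A = 1 implies 0 = 0
(not not B implies A) implies (((A implies C) and (A implies A)) implies A) = 1 implies 0 = 0
(((A implies C) and (A implies A)) implies not B) implies ((not not B implies A) implies (((A implies C) and (A implies A)) implies A)) = 1 implies 0 = 0
This gives 0 ≠ 1.

No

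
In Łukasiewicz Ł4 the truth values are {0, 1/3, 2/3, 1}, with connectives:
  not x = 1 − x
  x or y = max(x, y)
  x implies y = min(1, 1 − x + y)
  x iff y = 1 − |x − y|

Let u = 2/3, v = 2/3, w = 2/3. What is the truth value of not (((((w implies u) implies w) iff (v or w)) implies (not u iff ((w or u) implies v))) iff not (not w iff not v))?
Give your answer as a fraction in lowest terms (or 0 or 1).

w implies u = 2/3 implies 2/3 = 1
(w implies u) implies w = 1 implies 2/3 = 2/3
v or w = 2/3 or 2/3 = 2/3
((w implies u) implies w) iff (v or w) = 2/3 iff 2/3 = 1
not u = not 2/3 = 1/3
w or u = 2/3 or 2/3 = 2/3
(w or u) implies v = 2/3 implies 2/3 = 1
not u iff ((w or u) implies v) = 1/3 iff 1 = 1/3
(((w implies u) implies w) iff (v or w)) implies (not u iff ((w or u) implies v)) = 1 implies 1/3 = 1/3
not w = not 2/3 = 1/3
not v = not 2/3 = 1/3
not w iff not v = 1/3 iff 1/3 = 1
not (not w iff not v) = not 1 = 0
((((w implies u) implies w) iff (v or w)) implies (not u iff ((w or u) implies v))) iff not (not w iff not v) = 1/3 iff 0 = 2/3
not (((((w implies u) implies w) iff (v or w)) implies (not u iff ((w or u) implies v))) iff not (not w iff not v)) = not 2/3 = 1/3

1/3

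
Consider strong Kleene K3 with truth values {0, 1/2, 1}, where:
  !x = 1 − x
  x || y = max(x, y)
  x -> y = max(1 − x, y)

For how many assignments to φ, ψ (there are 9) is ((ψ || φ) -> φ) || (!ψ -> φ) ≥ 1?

φ = 0, ψ = 0 ↦ 1  ≥
φ = 0, ψ = 1/2 ↦ 1/2  <
φ = 0, ψ = 1 ↦ 1  ≥
φ = 1/2, ψ = 0 ↦ 1/2  <
φ = 1/2, ψ = 1/2 ↦ 1/2  <
φ = 1/2, ψ = 1 ↦ 1  ≥
φ = 1, ψ = 0 ↦ 1  ≥
φ = 1, ψ = 1/2 ↦ 1  ≥
φ = 1, ψ = 1 ↦ 1  ≥
So 6 of the 9 assignments meet the threshold.

6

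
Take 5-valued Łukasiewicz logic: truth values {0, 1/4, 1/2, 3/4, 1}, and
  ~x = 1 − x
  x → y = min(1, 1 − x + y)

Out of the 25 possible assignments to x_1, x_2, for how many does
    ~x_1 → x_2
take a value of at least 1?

15

value 1: 15 assignments (counts)
value 3/4: 4 assignments
value 1/2: 3 assignments
value 1/4: 2 assignments
value 0: 1 assignment
So 15 of the 25 assignments meet the threshold.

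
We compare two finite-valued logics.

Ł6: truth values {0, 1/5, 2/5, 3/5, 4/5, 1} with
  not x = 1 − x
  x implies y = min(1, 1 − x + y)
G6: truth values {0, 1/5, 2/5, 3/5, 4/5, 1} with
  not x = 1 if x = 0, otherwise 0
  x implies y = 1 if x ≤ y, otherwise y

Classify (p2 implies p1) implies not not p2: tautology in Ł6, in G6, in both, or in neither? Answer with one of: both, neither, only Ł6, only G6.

neither

In Ł6: at p1 = 0, p2 = 0 the value is 0 — not a tautology.
In G6: at p1 = 0, p2 = 0 the value is 0 — not a tautology.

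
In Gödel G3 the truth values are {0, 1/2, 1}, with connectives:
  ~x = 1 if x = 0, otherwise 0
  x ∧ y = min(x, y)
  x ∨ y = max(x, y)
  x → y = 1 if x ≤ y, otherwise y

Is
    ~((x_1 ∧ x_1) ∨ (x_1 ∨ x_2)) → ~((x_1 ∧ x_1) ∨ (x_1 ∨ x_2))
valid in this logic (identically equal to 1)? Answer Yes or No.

Yes

x_1 = 0, x_2 = 0 ↦ 1
x_1 = 0, x_2 = 1/2 ↦ 1
x_1 = 0, x_2 = 1 ↦ 1
x_1 = 1/2, x_2 = 0 ↦ 1
x_1 = 1/2, x_2 = 1/2 ↦ 1
x_1 = 1/2, x_2 = 1 ↦ 1
x_1 = 1, x_2 = 0 ↦ 1
x_1 = 1, x_2 = 1/2 ↦ 1
x_1 = 1, x_2 = 1 ↦ 1
Every assignment gives a value ≥ 1.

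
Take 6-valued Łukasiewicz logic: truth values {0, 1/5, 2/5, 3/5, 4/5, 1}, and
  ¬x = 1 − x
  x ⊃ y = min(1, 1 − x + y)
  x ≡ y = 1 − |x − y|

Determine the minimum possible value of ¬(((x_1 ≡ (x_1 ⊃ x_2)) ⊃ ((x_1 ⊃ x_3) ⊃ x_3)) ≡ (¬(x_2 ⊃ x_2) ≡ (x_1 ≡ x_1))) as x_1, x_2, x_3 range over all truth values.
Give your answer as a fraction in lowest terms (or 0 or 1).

3/5

Take x_1 = 2/5, x_2 = 0, x_3 = 0:
x_1 ⊃ x_2 = 2/5 ⊃ 0 = 3/5
x_1 ≡ (x_1 ⊃ x_2) = 2/5 ≡ 3/5 = 4/5
x_1 ⊃ x_3 = 2/5 ⊃ 0 = 3/5
(x_1 ⊃ x_3) ⊃ x_3 = 3/5 ⊃ 0 = 2/5
(x_1 ≡ (x_1 ⊃ x_2)) ⊃ ((x_1 ⊃ x_3) ⊃ x_3) = 4/5 ⊃ 2/5 = 3/5
x_2 ⊃ x_2 = 0 ⊃ 0 = 1
¬(x_2 ⊃ x_2) = ¬1 = 0
x_1 ≡ x_1 = 2/5 ≡ 2/5 = 1
¬(x_2 ⊃ x_2) ≡ (x_1 ≡ x_1) = 0 ≡ 1 = 0
((x_1 ≡ (x_1 ⊃ x_2)) ⊃ ((x_1 ⊃ x_3) ⊃ x_3)) ≡ (¬(x_2 ⊃ x_2) ≡ (x_1 ≡ x_1)) = 3/5 ≡ 0 = 2/5
¬(((x_1 ≡ (x_1 ⊃ x_2)) ⊃ ((x_1 ⊃ x_3) ⊃ x_3)) ≡ (¬(x_2 ⊃ x_2) ≡ (x_1 ≡ x_1))) = ¬2/5 = 3/5
No assignment yields a value below 3/5, so this is the minimum.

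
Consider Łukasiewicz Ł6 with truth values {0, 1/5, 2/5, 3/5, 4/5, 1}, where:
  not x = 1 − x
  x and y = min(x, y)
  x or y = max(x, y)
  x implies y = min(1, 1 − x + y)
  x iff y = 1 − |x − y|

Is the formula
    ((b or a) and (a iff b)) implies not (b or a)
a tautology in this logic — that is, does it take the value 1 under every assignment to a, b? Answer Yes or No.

Counterexample: take a = 1/5, b = 3/5.
b or a = 3/5 or 1/5 = 3/5
a iff b = 1/5 iff 3/5 = 3/5
(b or a) and (a iff b) = 3/5 and 3/5 = 3/5
not (b or a) = not 3/5 = 2/5
((b or a) and (a iff b)) implies not (b or a) = 3/5 implies 2/5 = 4/5
This gives 4/5 ≠ 1.

No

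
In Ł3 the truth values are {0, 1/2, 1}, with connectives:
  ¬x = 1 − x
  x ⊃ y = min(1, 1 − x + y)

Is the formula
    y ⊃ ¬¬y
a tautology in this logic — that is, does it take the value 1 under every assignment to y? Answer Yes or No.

y = 0 ↦ 1
y = 1/2 ↦ 1
y = 1 ↦ 1
Every assignment gives a value ≥ 1.

Yes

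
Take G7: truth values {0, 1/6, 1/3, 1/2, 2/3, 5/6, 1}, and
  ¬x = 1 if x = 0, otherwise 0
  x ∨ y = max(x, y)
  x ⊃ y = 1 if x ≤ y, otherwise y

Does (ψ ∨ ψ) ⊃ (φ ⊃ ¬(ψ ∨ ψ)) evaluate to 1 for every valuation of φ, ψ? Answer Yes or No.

No

Counterexample: take φ = 1/6, ψ = 1/6.
ψ ∨ ψ = 1/6 ∨ 1/6 = 1/6
ψ ∨ ψ = 1/6 ∨ 1/6 = 1/6
¬(ψ ∨ ψ) = ¬1/6 = 0
φ ⊃ ¬(ψ ∨ ψ) = 1/6 ⊃ 0 = 0
(ψ ∨ ψ) ⊃ (φ ⊃ ¬(ψ ∨ ψ)) = 1/6 ⊃ 0 = 0
This gives 0 ≠ 1.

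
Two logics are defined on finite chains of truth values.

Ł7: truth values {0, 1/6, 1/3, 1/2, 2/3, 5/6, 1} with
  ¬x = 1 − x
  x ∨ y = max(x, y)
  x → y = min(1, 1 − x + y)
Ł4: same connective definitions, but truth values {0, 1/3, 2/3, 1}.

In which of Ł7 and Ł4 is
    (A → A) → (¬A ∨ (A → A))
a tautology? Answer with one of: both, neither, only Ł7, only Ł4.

In Ł7: every assignment gives 1 — tautology.
In Ł4: every assignment gives 1 — tautology.

both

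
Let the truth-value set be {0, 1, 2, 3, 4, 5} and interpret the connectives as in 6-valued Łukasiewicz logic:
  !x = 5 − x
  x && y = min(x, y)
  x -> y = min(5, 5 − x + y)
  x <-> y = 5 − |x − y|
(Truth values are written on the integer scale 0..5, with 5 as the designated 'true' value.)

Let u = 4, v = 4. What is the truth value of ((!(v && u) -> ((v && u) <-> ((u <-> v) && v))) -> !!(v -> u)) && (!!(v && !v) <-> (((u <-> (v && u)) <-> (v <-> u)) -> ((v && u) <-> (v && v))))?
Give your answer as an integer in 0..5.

1

v && u = 4 && 4 = 4
!(v && u) = !4 = 1
v && u = 4 && 4 = 4
u <-> v = 4 <-> 4 = 5
(u <-> v) && v = 5 && 4 = 4
(v && u) <-> ((u <-> v) && v) = 4 <-> 4 = 5
!(v && u) -> ((v && u) <-> ((u <-> v) && v)) = 1 -> 5 = 5
v -> u = 4 -> 4 = 5
!(v -> u) = !5 = 0
!!(v -> u) = !0 = 5
(!(v && u) -> ((v && u) <-> ((u <-> v) && v))) -> !!(v -> u) = 5 -> 5 = 5
!v = !4 = 1
v && !v = 4 && 1 = 1
!(v && !v) = !1 = 4
!!(v && !v) = !4 = 1
v && u = 4 && 4 = 4
u <-> (v && u) = 4 <-> 4 = 5
v <-> u = 4 <-> 4 = 5
(u <-> (v && u)) <-> (v <-> u) = 5 <-> 5 = 5
v && u = 4 && 4 = 4
v && v = 4 && 4 = 4
(v && u) <-> (v && v) = 4 <-> 4 = 5
((u <-> (v && u)) <-> (v <-> u)) -> ((v && u) <-> (v && v)) = 5 -> 5 = 5
!!(v && !v) <-> (((u <-> (v && u)) <-> (v <-> u)) -> ((v && u) <-> (v && v))) = 1 <-> 5 = 1
((!(v && u) -> ((v && u) <-> ((u <-> v) && v))) -> !!(v -> u)) && (!!(v && !v) <-> (((u <-> (v && u)) <-> (v <-> u)) -> ((v && u) <-> (v && v)))) = 5 && 1 = 1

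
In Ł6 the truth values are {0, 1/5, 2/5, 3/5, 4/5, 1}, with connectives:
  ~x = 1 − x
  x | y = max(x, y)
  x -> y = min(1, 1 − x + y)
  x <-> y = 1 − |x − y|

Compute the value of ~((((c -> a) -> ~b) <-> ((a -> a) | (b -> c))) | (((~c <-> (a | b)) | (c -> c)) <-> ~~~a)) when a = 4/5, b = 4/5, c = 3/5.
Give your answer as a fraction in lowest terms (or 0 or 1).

4/5

c -> a = 3/5 -> 4/5 = 1
~b = ~4/5 = 1/5
(c -> a) -> ~b = 1 -> 1/5 = 1/5
a -> a = 4/5 -> 4/5 = 1
b -> c = 4/5 -> 3/5 = 4/5
(a -> a) | (b -> c) = 1 | 4/5 = 1
((c -> a) -> ~b) <-> ((a -> a) | (b -> c)) = 1/5 <-> 1 = 1/5
~c = ~3/5 = 2/5
a | b = 4/5 | 4/5 = 4/5
~c <-> (a | b) = 2/5 <-> 4/5 = 3/5
c -> c = 3/5 -> 3/5 = 1
(~c <-> (a | b)) | (c -> c) = 3/5 | 1 = 1
~a = ~4/5 = 1/5
~~a = ~1/5 = 4/5
~~~a = ~4/5 = 1/5
((~c <-> (a | b)) | (c -> c)) <-> ~~~a = 1 <-> 1/5 = 1/5
(((c -> a) -> ~b) <-> ((a -> a) | (b -> c))) | (((~c <-> (a | b)) | (c -> c)) <-> ~~~a) = 1/5 | 1/5 = 1/5
~((((c -> a) -> ~b) <-> ((a -> a) | (b -> c))) | (((~c <-> (a | b)) | (c -> c)) <-> ~~~a)) = ~1/5 = 4/5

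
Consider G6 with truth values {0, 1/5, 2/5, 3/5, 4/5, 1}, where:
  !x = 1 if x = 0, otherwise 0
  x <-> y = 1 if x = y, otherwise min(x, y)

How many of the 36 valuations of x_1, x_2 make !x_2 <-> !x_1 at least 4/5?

value 1: 26 assignments (counts)
value 0: 10 assignments
So 26 of the 36 assignments meet the threshold.

26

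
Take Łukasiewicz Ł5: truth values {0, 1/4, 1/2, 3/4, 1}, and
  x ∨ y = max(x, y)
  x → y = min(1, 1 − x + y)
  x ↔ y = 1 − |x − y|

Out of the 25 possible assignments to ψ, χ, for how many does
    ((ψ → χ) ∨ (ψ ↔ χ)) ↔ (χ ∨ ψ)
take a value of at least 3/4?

14

value 1: 7 assignments (counts)
value 3/4: 7 assignments (counts)
value 1/2: 6 assignments
value 1/4: 3 assignments
value 0: 2 assignments
So 14 of the 25 assignments meet the threshold.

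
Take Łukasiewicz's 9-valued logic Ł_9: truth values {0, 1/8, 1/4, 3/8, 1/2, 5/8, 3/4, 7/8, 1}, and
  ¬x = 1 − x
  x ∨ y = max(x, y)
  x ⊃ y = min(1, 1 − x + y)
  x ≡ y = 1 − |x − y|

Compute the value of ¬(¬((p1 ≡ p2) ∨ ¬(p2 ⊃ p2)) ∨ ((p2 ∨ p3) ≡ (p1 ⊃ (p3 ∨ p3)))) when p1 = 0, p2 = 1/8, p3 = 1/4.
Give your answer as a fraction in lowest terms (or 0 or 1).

3/4

p1 ≡ p2 = 0 ≡ 1/8 = 7/8
p2 ⊃ p2 = 1/8 ⊃ 1/8 = 1
¬(p2 ⊃ p2) = ¬1 = 0
(p1 ≡ p2) ∨ ¬(p2 ⊃ p2) = 7/8 ∨ 0 = 7/8
¬((p1 ≡ p2) ∨ ¬(p2 ⊃ p2)) = ¬7/8 = 1/8
p2 ∨ p3 = 1/8 ∨ 1/4 = 1/4
p3 ∨ p3 = 1/4 ∨ 1/4 = 1/4
p1 ⊃ (p3 ∨ p3) = 0 ⊃ 1/4 = 1
(p2 ∨ p3) ≡ (p1 ⊃ (p3 ∨ p3)) = 1/4 ≡ 1 = 1/4
¬((p1 ≡ p2) ∨ ¬(p2 ⊃ p2)) ∨ ((p2 ∨ p3) ≡ (p1 ⊃ (p3 ∨ p3))) = 1/8 ∨ 1/4 = 1/4
¬(¬((p1 ≡ p2) ∨ ¬(p2 ⊃ p2)) ∨ ((p2 ∨ p3) ≡ (p1 ⊃ (p3 ∨ p3)))) = ¬1/4 = 3/4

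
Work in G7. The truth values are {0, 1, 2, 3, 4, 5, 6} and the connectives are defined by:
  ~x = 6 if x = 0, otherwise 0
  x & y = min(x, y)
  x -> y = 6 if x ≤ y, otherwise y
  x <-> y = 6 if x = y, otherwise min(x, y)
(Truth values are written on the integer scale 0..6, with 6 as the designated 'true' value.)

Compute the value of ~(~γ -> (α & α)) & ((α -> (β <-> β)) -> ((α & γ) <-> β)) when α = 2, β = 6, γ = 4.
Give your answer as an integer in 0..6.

~γ = ~4 = 0
α & α = 2 & 2 = 2
~γ -> (α & α) = 0 -> 2 = 6
~(~γ -> (α & α)) = ~6 = 0
β <-> β = 6 <-> 6 = 6
α -> (β <-> β) = 2 -> 6 = 6
α & γ = 2 & 4 = 2
(α & γ) <-> β = 2 <-> 6 = 2
(α -> (β <-> β)) -> ((α & γ) <-> β) = 6 -> 2 = 2
~(~γ -> (α & α)) & ((α -> (β <-> β)) -> ((α & γ) <-> β)) = 0 & 2 = 0

0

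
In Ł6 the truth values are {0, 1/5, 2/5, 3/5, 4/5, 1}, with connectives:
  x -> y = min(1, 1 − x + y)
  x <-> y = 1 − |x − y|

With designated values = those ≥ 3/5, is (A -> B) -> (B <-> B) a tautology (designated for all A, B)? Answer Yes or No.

At A = 2/5, B = 0, for instance:
A -> B = 2/5 -> 0 = 3/5
B <-> B = 0 <-> 0 = 1
(A -> B) -> (B <-> B) = 3/5 -> 1 = 1
and checking the remaining 35 assignments likewise gives ≥ 3/5 in every case.

Yes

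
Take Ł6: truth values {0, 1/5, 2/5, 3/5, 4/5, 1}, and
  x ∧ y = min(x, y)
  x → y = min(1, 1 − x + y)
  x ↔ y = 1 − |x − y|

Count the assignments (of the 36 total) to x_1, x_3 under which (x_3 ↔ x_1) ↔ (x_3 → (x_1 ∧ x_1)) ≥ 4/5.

value 1: 21 assignments (counts)
value 4/5: 5 assignments (counts)
value 3/5: 4 assignments
value 2/5: 3 assignments
value 1/5: 2 assignments
value 0: 1 assignment
So 26 of the 36 assignments meet the threshold.

26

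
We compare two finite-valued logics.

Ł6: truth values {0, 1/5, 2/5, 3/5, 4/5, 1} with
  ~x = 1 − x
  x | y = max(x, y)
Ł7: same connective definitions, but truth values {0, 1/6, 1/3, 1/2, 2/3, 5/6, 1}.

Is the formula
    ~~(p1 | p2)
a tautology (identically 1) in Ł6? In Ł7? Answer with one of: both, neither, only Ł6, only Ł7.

In Ł6: at p1 = 0, p2 = 0 the value is 0 — not a tautology.
In Ł7: at p1 = 0, p2 = 0 the value is 0 — not a tautology.

neither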